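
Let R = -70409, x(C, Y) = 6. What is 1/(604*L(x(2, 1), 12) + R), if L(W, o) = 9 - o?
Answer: -1/72221 ≈ -1.3846e-5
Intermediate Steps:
1/(604*L(x(2, 1), 12) + R) = 1/(604*(9 - 1*12) - 70409) = 1/(604*(9 - 12) - 70409) = 1/(604*(-3) - 70409) = 1/(-1812 - 70409) = 1/(-72221) = -1/72221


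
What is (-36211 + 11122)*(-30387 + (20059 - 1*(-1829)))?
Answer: 213231411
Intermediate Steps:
(-36211 + 11122)*(-30387 + (20059 - 1*(-1829))) = -25089*(-30387 + (20059 + 1829)) = -25089*(-30387 + 21888) = -25089*(-8499) = 213231411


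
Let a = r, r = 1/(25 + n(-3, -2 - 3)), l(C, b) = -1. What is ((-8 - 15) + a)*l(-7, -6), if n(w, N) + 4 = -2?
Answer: 436/19 ≈ 22.947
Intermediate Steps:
n(w, N) = -6 (n(w, N) = -4 - 2 = -6)
r = 1/19 (r = 1/(25 - 6) = 1/19 ≈ 0.052632)
a = 1/19 ≈ 0.052632
((-8 - 15) + a)*l(-7, -6) = ((-8 - 15) + 1/19)*(-1) = (-23 + 1/19)*(-1) = -436/19*(-1) = 436/19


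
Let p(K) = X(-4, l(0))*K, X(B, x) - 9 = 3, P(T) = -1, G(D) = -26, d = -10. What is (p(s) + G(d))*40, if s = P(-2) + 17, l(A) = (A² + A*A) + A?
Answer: 6640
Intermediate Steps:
l(A) = A + 2*A² (l(A) = (A² + A²) + A = 2*A² + A = A + 2*A²)
s = 16 (s = -1 + 17 = 16)
X(B, x) = 12 (X(B, x) = 9 + 3 = 12)
p(K) = 12*K
(p(s) + G(d))*40 = (12*16 - 26)*40 = (192 - 26)*40 = 166*40 = 6640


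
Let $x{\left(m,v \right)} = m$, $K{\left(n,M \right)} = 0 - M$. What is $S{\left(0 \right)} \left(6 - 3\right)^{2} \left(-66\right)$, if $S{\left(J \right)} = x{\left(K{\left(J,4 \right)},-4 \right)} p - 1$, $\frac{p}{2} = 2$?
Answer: $10098$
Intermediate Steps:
$p = 4$ ($p = 2 \cdot 2 = 4$)
$K{\left(n,M \right)} = - M$
$S{\left(J \right)} = -17$ ($S{\left(J \right)} = \left(-1\right) 4 \cdot 4 - 1 = \left(-4\right) 4 - 1 = -16 - 1 = -17$)
$S{\left(0 \right)} \left(6 - 3\right)^{2} \left(-66\right) = - 17 \left(6 - 3\right)^{2} \left(-66\right) = - 17 \cdot 3^{2} \left(-66\right) = \left(-17\right) 9 \left(-66\right) = \left(-153\right) \left(-66\right) = 10098$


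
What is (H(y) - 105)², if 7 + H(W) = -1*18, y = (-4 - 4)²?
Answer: 16900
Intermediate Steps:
y = 64 (y = (-8)² = 64)
H(W) = -25 (H(W) = -7 - 1*18 = -7 - 18 = -25)
(H(y) - 105)² = (-25 - 105)² = (-130)² = 16900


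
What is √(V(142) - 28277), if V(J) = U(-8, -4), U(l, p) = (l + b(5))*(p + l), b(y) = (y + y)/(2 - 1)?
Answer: I*√28301 ≈ 168.23*I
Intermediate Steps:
b(y) = 2*y (b(y) = (2*y)/1 = (2*y)*1 = 2*y)
U(l, p) = (10 + l)*(l + p) (U(l, p) = (l + 2*5)*(p + l) = (l + 10)*(l + p) = (10 + l)*(l + p))
V(J) = -24 (V(J) = (-8)² + 10*(-8) + 10*(-4) - 8*(-4) = 64 - 80 - 40 + 32 = -24)
√(V(142) - 28277) = √(-24 - 28277) = √(-28301) = I*√28301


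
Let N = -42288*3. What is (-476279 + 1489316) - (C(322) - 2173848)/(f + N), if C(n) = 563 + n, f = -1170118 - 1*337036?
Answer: 1655318519703/1634018 ≈ 1.0130e+6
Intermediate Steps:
f = -1507154 (f = -1170118 - 337036 = -1507154)
N = -126864
(-476279 + 1489316) - (C(322) - 2173848)/(f + N) = (-476279 + 1489316) - ((563 + 322) - 2173848)/(-1507154 - 126864) = 1013037 - (885 - 2173848)/(-1634018) = 1013037 - (-2172963)*(-1)/1634018 = 1013037 - 1*2172963/1634018 = 1013037 - 2172963/1634018 = 1655318519703/1634018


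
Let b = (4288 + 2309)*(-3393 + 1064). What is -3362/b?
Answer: 3362/15364413 ≈ 0.00021882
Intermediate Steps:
b = -15364413 (b = 6597*(-2329) = -15364413)
-3362/b = -3362/(-15364413) = -3362*(-1/15364413) = 3362/15364413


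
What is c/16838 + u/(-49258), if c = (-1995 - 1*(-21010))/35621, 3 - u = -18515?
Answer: -5552953938647/14772139196342 ≈ -0.37591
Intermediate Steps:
u = 18518 (u = 3 - 1*(-18515) = 3 + 18515 = 18518)
c = 19015/35621 (c = (-1995 + 21010)*(1/35621) = 19015*(1/35621) = 19015/35621 ≈ 0.53381)
c/16838 + u/(-49258) = (19015/35621)/16838 + 18518/(-49258) = (19015/35621)*(1/16838) + 18518*(-1/49258) = 19015/599786398 - 9259/24629 = -5552953938647/14772139196342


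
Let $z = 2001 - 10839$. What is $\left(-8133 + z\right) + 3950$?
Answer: $-13021$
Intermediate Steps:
$z = -8838$ ($z = 2001 - 10839 = -8838$)
$\left(-8133 + z\right) + 3950 = \left(-8133 - 8838\right) + 3950 = -16971 + 3950 = -13021$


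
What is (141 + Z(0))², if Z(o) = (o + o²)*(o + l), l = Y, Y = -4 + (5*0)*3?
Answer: 19881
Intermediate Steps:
Y = -4 (Y = -4 + 0*3 = -4 + 0 = -4)
l = -4
Z(o) = (-4 + o)*(o + o²) (Z(o) = (o + o²)*(o - 4) = (o + o²)*(-4 + o) = (-4 + o)*(o + o²))
(141 + Z(0))² = (141 + 0*(-4 + 0² - 3*0))² = (141 + 0*(-4 + 0 + 0))² = (141 + 0*(-4))² = (141 + 0)² = 141² = 19881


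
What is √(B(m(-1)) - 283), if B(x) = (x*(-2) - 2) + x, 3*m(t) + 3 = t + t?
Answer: 5*I*√102/3 ≈ 16.833*I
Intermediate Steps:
m(t) = -1 + 2*t/3 (m(t) = -1 + (t + t)/3 = -1 + (2*t)/3 = -1 + 2*t/3)
B(x) = -2 - x (B(x) = (-2*x - 2) + x = (-2 - 2*x) + x = -2 - x)
√(B(m(-1)) - 283) = √((-2 - (-1 + (⅔)*(-1))) - 283) = √((-2 - (-1 - ⅔)) - 283) = √((-2 - 1*(-5/3)) - 283) = √((-2 + 5/3) - 283) = √(-⅓ - 283) = √(-850/3) = 5*I*√102/3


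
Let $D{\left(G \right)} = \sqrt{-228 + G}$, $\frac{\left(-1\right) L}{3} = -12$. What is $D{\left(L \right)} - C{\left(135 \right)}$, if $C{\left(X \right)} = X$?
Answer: $-135 + 8 i \sqrt{3} \approx -135.0 + 13.856 i$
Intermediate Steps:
$L = 36$ ($L = \left(-3\right) \left(-12\right) = 36$)
$D{\left(L \right)} - C{\left(135 \right)} = \sqrt{-228 + 36} - 135 = \sqrt{-192} - 135 = 8 i \sqrt{3} - 135 = -135 + 8 i \sqrt{3}$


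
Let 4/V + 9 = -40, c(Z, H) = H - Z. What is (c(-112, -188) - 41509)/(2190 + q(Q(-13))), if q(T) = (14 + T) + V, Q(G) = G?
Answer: -407533/21471 ≈ -18.981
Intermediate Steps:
V = -4/49 (V = 4/(-9 - 40) = 4/(-49) = 4*(-1/49) = -4/49 ≈ -0.081633)
q(T) = 682/49 + T (q(T) = (14 + T) - 4/49 = 682/49 + T)
(c(-112, -188) - 41509)/(2190 + q(Q(-13))) = ((-188 - 1*(-112)) - 41509)/(2190 + (682/49 - 13)) = ((-188 + 112) - 41509)/(2190 + 45/49) = (-76 - 41509)/(107355/49) = -41585*49/107355 = -407533/21471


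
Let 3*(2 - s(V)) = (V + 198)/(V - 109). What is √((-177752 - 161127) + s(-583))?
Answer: I*√365121190203/1038 ≈ 582.13*I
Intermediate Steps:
s(V) = 2 - (198 + V)/(3*(-109 + V)) (s(V) = 2 - (V + 198)/(3*(V - 109)) = 2 - (198 + V)/(3*(-109 + V)))
√((-177752 - 161127) + s(-583)) = √((-177752 - 161127) + (-852 + 5*(-583))/(3*(-109 - 583))) = √(-338879 + (⅓)*(-852 - 2915)/(-692)) = √(-338879 + (⅓)*(-1/692)*(-3767)) = √(-338879 + 3767/2076) = √(-703509037/2076) = I*√365121190203/1038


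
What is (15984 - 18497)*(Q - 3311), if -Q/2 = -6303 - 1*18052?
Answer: -114087687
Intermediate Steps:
Q = 48710 (Q = -2*(-6303 - 1*18052) = -2*(-6303 - 18052) = -2*(-24355) = 48710)
(15984 - 18497)*(Q - 3311) = (15984 - 18497)*(48710 - 3311) = -2513*45399 = -114087687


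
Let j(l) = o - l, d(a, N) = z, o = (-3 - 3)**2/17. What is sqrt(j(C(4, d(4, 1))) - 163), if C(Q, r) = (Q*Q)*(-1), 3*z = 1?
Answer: I*sqrt(41871)/17 ≈ 12.037*I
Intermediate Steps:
o = 36/17 (o = (-6)**2*(1/17) = 36*(1/17) = 36/17 ≈ 2.1176)
z = 1/3 (z = (1/3)*1 = 1/3 ≈ 0.33333)
d(a, N) = 1/3
C(Q, r) = -Q**2 (C(Q, r) = Q**2*(-1) = -Q**2)
j(l) = 36/17 - l
sqrt(j(C(4, d(4, 1))) - 163) = sqrt((36/17 - (-1)*4**2) - 163) = sqrt((36/17 - (-1)*16) - 163) = sqrt((36/17 - 1*(-16)) - 163) = sqrt((36/17 + 16) - 163) = sqrt(308/17 - 163) = sqrt(-2463/17) = I*sqrt(41871)/17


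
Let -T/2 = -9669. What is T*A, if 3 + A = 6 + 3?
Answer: 116028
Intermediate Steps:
T = 19338 (T = -2*(-9669) = 19338)
A = 6 (A = -3 + (6 + 3) = -3 + 9 = 6)
T*A = 19338*6 = 116028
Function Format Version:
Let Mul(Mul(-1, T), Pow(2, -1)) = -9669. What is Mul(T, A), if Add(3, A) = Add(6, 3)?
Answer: 116028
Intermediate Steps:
T = 19338 (T = Mul(-2, -9669) = 19338)
A = 6 (A = Add(-3, Add(6, 3)) = Add(-3, 9) = 6)
Mul(T, A) = Mul(19338, 6) = 116028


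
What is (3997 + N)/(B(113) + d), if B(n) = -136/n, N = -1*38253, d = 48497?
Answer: -3870928/5480025 ≈ -0.70637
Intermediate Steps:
N = -38253
(3997 + N)/(B(113) + d) = (3997 - 38253)/(-136/113 + 48497) = -34256/(-136*1/113 + 48497) = -34256/(-136/113 + 48497) = -34256/5480025/113 = -34256*113/5480025 = -3870928/5480025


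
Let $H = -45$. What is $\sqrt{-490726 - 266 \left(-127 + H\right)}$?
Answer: $i \sqrt{444974} \approx 667.06 i$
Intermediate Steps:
$\sqrt{-490726 - 266 \left(-127 + H\right)} = \sqrt{-490726 - 266 \left(-127 - 45\right)} = \sqrt{-490726 - -45752} = \sqrt{-490726 + 45752} = \sqrt{-444974} = i \sqrt{444974}$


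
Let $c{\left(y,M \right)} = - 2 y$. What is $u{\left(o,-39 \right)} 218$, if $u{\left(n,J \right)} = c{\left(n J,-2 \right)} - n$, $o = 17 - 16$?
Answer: $16786$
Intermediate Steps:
$o = 1$
$u{\left(n,J \right)} = - n - 2 J n$ ($u{\left(n,J \right)} = - 2 n J - n = - 2 J n - n = - n - 2 J n$)
$u{\left(o,-39 \right)} 218 = 1 \left(-1 - -78\right) 218 = 1 \left(-1 + 78\right) 218 = 1 \cdot 77 \cdot 218 = 77 \cdot 218 = 16786$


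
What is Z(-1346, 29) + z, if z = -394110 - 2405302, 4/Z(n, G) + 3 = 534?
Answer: -1486487768/531 ≈ -2.7994e+6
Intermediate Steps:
Z(n, G) = 4/531 (Z(n, G) = 4/(-3 + 534) = 4/531)
z = -2799412
Z(-1346, 29) + z = 4/531 - 2799412 = -1486487768/531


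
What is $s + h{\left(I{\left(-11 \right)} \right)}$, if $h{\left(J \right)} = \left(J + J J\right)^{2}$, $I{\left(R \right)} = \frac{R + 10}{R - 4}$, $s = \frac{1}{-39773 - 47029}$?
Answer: $\frac{7390229}{1464783750} \approx 0.0050453$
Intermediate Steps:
$s = - \frac{1}{86802}$ ($s = \frac{1}{-86802} = - \frac{1}{86802} \approx -1.152 \cdot 10^{-5}$)
$I{\left(R \right)} = \frac{10 + R}{-4 + R}$
$h{\left(J \right)} = \left(J + J^{2}\right)^{2}$
$s + h{\left(I{\left(-11 \right)} \right)} = - \frac{1}{86802} + \left(\frac{10 - 11}{-4 - 11}\right)^{2} \left(1 + \frac{10 - 11}{-4 - 11}\right)^{2} = - \frac{1}{86802} + \left(\frac{1}{-15} \left(-1\right)\right)^{2} \left(1 + \frac{1}{-15} \left(-1\right)\right)^{2} = - \frac{1}{86802} + \left(\left(- \frac{1}{15}\right) \left(-1\right)\right)^{2} \left(1 - - \frac{1}{15}\right)^{2} = - \frac{1}{86802} + \frac{\left(1 + \frac{1}{15}\right)^{2}}{225} = - \frac{1}{86802} + \frac{\left(\frac{16}{15}\right)^{2}}{225} = - \frac{1}{86802} + \frac{1}{225} \cdot \frac{256}{225} = - \frac{1}{86802} + \frac{256}{50625} = \frac{7390229}{1464783750}$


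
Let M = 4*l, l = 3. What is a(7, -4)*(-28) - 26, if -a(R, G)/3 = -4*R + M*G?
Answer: -6410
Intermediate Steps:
M = 12 (M = 4*3 = 12)
a(R, G) = -36*G + 12*R (a(R, G) = -3*(-4*R + 12*G) = -36*G + 12*R)
a(7, -4)*(-28) - 26 = (-36*(-4) + 12*7)*(-28) - 26 = (144 + 84)*(-28) - 26 = 228*(-28) - 26 = -6384 - 26 = -6410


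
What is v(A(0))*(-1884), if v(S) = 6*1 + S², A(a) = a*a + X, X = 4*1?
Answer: -41448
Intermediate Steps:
X = 4
A(a) = 4 + a² (A(a) = a*a + 4 = a² + 4 = 4 + a²)
v(S) = 6 + S²
v(A(0))*(-1884) = (6 + (4 + 0²)²)*(-1884) = (6 + (4 + 0)²)*(-1884) = (6 + 4²)*(-1884) = (6 + 16)*(-1884) = 22*(-1884) = -41448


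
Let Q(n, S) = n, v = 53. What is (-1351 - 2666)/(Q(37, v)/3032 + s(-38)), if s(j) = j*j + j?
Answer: -12179544/4263029 ≈ -2.8570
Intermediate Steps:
s(j) = j + j² (s(j) = j² + j = j + j²)
(-1351 - 2666)/(Q(37, v)/3032 + s(-38)) = (-1351 - 2666)/(37/3032 - 38*(1 - 38)) = -4017/(37*(1/3032) - 38*(-37)) = -4017/(37/3032 + 1406) = -4017/4263029/3032 = -4017*3032/4263029 = -12179544/4263029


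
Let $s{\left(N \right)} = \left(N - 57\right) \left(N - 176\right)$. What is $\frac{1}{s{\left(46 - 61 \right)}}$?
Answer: $\frac{1}{13752} \approx 7.2717 \cdot 10^{-5}$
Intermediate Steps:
$s{\left(N \right)} = \left(-176 + N\right) \left(-57 + N\right)$ ($s{\left(N \right)} = \left(-57 + N\right) \left(-176 + N\right) = \left(-176 + N\right) \left(-57 + N\right)$)
$\frac{1}{s{\left(46 - 61 \right)}} = \frac{1}{10032 + \left(46 - 61\right)^{2} - 233 \left(46 - 61\right)} = \frac{1}{10032 + \left(-15\right)^{2} - -3495} = \frac{1}{10032 + 225 + 3495} = \frac{1}{13752}$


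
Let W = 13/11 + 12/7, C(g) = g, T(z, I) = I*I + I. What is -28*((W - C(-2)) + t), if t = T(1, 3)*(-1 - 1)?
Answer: 5884/11 ≈ 534.91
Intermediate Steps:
T(z, I) = I + I² (T(z, I) = I² + I = I + I²)
t = -24 (t = (3*(1 + 3))*(-1 - 1) = (3*4)*(-2) = 12*(-2) = -24)
W = 223/77 (W = 13*(1/11) + 12*(⅐) = 13/11 + 12/7 = 223/77 ≈ 2.8961)
-28*((W - C(-2)) + t) = -28*((223/77 - 1*(-2)) - 24) = -28*((223/77 + 2) - 24) = -28*(377/77 - 24) = -28*(-1471/77) = 5884/11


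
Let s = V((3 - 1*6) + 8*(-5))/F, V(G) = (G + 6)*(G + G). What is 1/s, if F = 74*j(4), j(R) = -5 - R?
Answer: -9/43 ≈ -0.20930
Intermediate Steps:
F = -666 (F = 74*(-5 - 1*4) = 74*(-5 - 4) = 74*(-9) = -666)
V(G) = 2*G*(6 + G) (V(G) = (6 + G)*(2*G) = 2*G*(6 + G))
s = -43/9 (s = (2*((3 - 1*6) + 8*(-5))*(6 + ((3 - 1*6) + 8*(-5))))/(-666) = (2*((3 - 6) - 40)*(6 + ((3 - 6) - 40)))*(-1/666) = (2*(-3 - 40)*(6 + (-3 - 40)))*(-1/666) = (2*(-43)*(6 - 43))*(-1/666) = (2*(-43)*(-37))*(-1/666) = 3182*(-1/666) = -43/9 ≈ -4.7778)
1/s = 1/(-43/9) = -9/43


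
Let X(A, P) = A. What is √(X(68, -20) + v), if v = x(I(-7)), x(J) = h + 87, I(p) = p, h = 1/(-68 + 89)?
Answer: 2*√17094/21 ≈ 12.452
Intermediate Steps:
h = 1/21 ≈ 0.047619
x(J) = 1828/21 (x(J) = 1/21 + 87 = 1828/21)
v = 1828/21 ≈ 87.048
√(X(68, -20) + v) = √(68 + 1828/21) = √(3256/21) = 2*√17094/21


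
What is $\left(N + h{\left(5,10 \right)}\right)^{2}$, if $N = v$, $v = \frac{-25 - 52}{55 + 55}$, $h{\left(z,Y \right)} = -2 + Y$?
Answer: $\frac{5329}{100} \approx 53.29$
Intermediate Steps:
$v = - \frac{7}{10}$ ($v = - \frac{77}{110} = \left(-77\right) \frac{1}{110} = - \frac{7}{10} \approx -0.7$)
$N = - \frac{7}{10} \approx -0.7$
$\left(N + h{\left(5,10 \right)}\right)^{2} = \left(- \frac{7}{10} + \left(-2 + 10\right)\right)^{2} = \left(- \frac{7}{10} + 8\right)^{2} = \left(\frac{73}{10}\right)^{2} = \frac{5329}{100}$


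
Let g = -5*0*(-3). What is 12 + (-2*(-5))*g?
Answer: 12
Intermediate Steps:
g = 0 (g = 0*(-3) = 0)
12 + (-2*(-5))*g = 12 - 2*(-5)*0 = 12 + 10*0 = 12 + 0 = 12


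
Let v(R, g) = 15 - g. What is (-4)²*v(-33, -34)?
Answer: 784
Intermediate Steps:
(-4)²*v(-33, -34) = (-4)²*(15 - 1*(-34)) = 16*(15 + 34) = 16*49 = 784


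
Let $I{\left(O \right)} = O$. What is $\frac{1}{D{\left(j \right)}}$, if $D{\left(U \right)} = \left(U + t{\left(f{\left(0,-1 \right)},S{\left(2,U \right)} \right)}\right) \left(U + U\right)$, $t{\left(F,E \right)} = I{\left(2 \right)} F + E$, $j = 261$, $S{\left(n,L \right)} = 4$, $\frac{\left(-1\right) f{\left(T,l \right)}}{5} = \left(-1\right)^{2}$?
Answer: $\frac{1}{133110} \approx 7.5126 \cdot 10^{-6}$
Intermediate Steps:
$f{\left(T,l \right)} = -5$ ($f{\left(T,l \right)} = - 5 \left(-1\right)^{2} = \left(-5\right) 1 = -5$)
$t{\left(F,E \right)} = E + 2 F$ ($t{\left(F,E \right)} = 2 F + E = E + 2 F$)
$D{\left(U \right)} = 2 U \left(-6 + U\right)$ ($D{\left(U \right)} = \left(U + \left(4 + 2 \left(-5\right)\right)\right) \left(U + U\right) = \left(U + \left(4 - 10\right)\right) 2 U = \left(U - 6\right) 2 U = \left(-6 + U\right) 2 U = 2 U \left(-6 + U\right)$)
$\frac{1}{D{\left(j \right)}} = \frac{1}{2 \cdot 261 \left(-6 + 261\right)} = \frac{1}{2 \cdot 261 \cdot 255} = \frac{1}{133110}$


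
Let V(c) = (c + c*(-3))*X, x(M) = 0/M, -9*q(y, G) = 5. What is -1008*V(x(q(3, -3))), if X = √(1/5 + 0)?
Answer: 0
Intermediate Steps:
q(y, G) = -5/9 (q(y, G) = -⅑*5 = -5/9)
x(M) = 0
X = √5/5 (X = √(⅕ + 0) = √(⅕) = √5/5 ≈ 0.44721)
V(c) = -2*c*√5/5 (V(c) = (c + c*(-3))*(√5/5) = (c - 3*c)*(√5/5) = (-2*c)*(√5/5) = -2*c*√5/5)
-1008*V(x(q(3, -3))) = -(-2016)*0*√5/5 = -1008*0 = 0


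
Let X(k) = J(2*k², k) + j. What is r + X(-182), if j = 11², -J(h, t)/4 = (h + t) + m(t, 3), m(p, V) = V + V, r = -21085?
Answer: -285252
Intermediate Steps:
m(p, V) = 2*V
J(h, t) = -24 - 4*h - 4*t (J(h, t) = -4*((h + t) + 2*3) = -4*((h + t) + 6) = -4*(6 + h + t) = -24 - 4*h - 4*t)
j = 121
X(k) = 97 - 8*k² - 4*k (X(k) = (-24 - 8*k² - 4*k) + 121 = 97 - 8*k² - 4*k)
r + X(-182) = -21085 + (97 - 8*(-182)² - 4*(-182)) = -21085 + (97 - 8*33124 + 728) = -21085 + (97 - 264992 + 728) = -21085 - 264167 = -285252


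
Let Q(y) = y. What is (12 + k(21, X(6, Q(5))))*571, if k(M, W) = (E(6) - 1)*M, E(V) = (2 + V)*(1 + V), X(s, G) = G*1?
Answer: 666357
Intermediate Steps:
X(s, G) = G
E(V) = (1 + V)*(2 + V)
k(M, W) = 55*M (k(M, W) = ((2 + 6**2 + 3*6) - 1)*M = ((2 + 36 + 18) - 1)*M = (56 - 1)*M = 55*M)
(12 + k(21, X(6, Q(5))))*571 = (12 + 55*21)*571 = (12 + 1155)*571 = 1167*571 = 666357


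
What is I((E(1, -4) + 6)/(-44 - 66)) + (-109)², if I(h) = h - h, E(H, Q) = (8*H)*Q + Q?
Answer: 11881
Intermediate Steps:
E(H, Q) = Q + 8*H*Q (E(H, Q) = 8*H*Q + Q = Q + 8*H*Q)
I(h) = 0
I((E(1, -4) + 6)/(-44 - 66)) + (-109)² = 0 + (-109)² = 0 + 11881 = 11881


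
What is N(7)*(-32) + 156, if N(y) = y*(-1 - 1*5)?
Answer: 1500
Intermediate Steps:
N(y) = -6*y (N(y) = y*(-1 - 5) = y*(-6) = -6*y)
N(7)*(-32) + 156 = -6*7*(-32) + 156 = -42*(-32) + 156 = 1344 + 156 = 1500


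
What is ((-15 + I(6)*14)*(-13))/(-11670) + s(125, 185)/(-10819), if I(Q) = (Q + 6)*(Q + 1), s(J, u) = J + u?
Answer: 1716919/1357610 ≈ 1.2647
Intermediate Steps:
I(Q) = (1 + Q)*(6 + Q) (I(Q) = (6 + Q)*(1 + Q) = (1 + Q)*(6 + Q))
((-15 + I(6)*14)*(-13))/(-11670) + s(125, 185)/(-10819) = ((-15 + (6 + 6² + 7*6)*14)*(-13))/(-11670) + (125 + 185)/(-10819) = ((-15 + (6 + 36 + 42)*14)*(-13))*(-1/11670) + 310*(-1/10819) = ((-15 + 84*14)*(-13))*(-1/11670) - 10/349 = ((-15 + 1176)*(-13))*(-1/11670) - 10/349 = (1161*(-13))*(-1/11670) - 10/349 = -15093*(-1/11670) - 10/349 = 5031/3890 - 10/349 = 1716919/1357610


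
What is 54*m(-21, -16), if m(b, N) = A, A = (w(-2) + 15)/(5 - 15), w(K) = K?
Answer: -351/5 ≈ -70.200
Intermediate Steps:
A = -13/10 (A = (-2 + 15)/(5 - 15) = 13/(-10) = 13*(-⅒) = -13/10 ≈ -1.3000)
m(b, N) = -13/10
54*m(-21, -16) = 54*(-13/10) = -351/5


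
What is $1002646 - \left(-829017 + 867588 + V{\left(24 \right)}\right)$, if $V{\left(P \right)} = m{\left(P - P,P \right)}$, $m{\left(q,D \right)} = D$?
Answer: $964051$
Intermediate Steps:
$V{\left(P \right)} = P$
$1002646 - \left(-829017 + 867588 + V{\left(24 \right)}\right) = 1002646 + \left(829017 - \left(24 - -867588\right)\right) = 1002646 + \left(829017 - \left(24 + 867588\right)\right) = 1002646 + \left(829017 - 867612\right) = 1002646 - 38595 = 964051$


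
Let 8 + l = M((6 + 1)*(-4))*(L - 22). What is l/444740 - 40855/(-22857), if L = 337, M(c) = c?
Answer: 4492017776/2541355545 ≈ 1.7676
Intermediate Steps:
l = -8828 (l = -8 + ((6 + 1)*(-4))*(337 - 22) = -8 + (7*(-4))*315 = -8 - 28*315 = -8 - 8820 = -8828)
l/444740 - 40855/(-22857) = -8828/444740 - 40855/(-22857) = -8828*1/444740 - 40855*(-1/22857) = -2207/111185 + 40855/22857 = 4492017776/2541355545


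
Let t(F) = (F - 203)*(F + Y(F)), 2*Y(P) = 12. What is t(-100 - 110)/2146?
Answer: 42126/1073 ≈ 39.260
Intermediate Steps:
Y(P) = 6 (Y(P) = (½)*12 = 6)
t(F) = (-203 + F)*(6 + F) (t(F) = (F - 203)*(F + 6) = (-203 + F)*(6 + F))
t(-100 - 110)/2146 = (-1218 + (-100 - 110)² - 197*(-100 - 110))/2146 = (-1218 + (-210)² - 197*(-210))*(1/2146) = (-1218 + 44100 + 41370)*(1/2146) = 84252*(1/2146) = 42126/1073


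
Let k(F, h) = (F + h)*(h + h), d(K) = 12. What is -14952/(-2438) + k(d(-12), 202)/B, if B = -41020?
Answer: 50318914/12500845 ≈ 4.0252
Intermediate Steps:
k(F, h) = 2*h*(F + h) (k(F, h) = (F + h)*(2*h) = 2*h*(F + h))
-14952/(-2438) + k(d(-12), 202)/B = -14952/(-2438) + (2*202*(12 + 202))/(-41020) = -14952*(-1/2438) + (2*202*214)*(-1/41020) = 7476/1219 + 86456*(-1/41020) = 7476/1219 - 21614/10255 = 50318914/12500845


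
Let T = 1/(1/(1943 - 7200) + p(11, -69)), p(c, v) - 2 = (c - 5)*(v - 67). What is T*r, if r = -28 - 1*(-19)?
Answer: 47313/4279199 ≈ 0.011057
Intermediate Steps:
p(c, v) = 2 + (-67 + v)*(-5 + c) (p(c, v) = 2 + (c - 5)*(v - 67) = 2 + (-5 + c)*(-67 + v) = 2 + (-67 + v)*(-5 + c))
T = -5257/4279199 (T = 1/(1/(1943 - 7200) + (337 - 67*11 - 5*(-69) + 11*(-69))) = 1/(1/(-5257) + (337 - 737 + 345 - 759)) = 1/(-1/5257 - 814) = 1/(-4279199/5257) = -5257/4279199 ≈ -0.0012285)
r = -9 (r = -28 + 19 = -9)
T*r = -5257/4279199*(-9) = 47313/4279199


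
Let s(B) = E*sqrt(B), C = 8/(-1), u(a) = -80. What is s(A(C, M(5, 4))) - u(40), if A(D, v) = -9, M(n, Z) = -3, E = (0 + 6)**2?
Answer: 80 + 108*I ≈ 80.0 + 108.0*I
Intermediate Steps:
E = 36 (E = 6**2 = 36)
C = -8 (C = 8*(-1) = -8)
s(B) = 36*sqrt(B)
s(A(C, M(5, 4))) - u(40) = 36*sqrt(-9) - 1*(-80) = 36*(3*I) + 80 = 108*I + 80 = 80 + 108*I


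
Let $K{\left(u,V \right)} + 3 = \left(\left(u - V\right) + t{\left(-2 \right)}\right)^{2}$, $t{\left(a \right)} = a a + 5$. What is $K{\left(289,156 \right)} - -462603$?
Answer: $482764$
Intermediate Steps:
$t{\left(a \right)} = 5 + a^{2}$ ($t{\left(a \right)} = a^{2} + 5 = 5 + a^{2}$)
$K{\left(u,V \right)} = -3 + \left(9 + u - V\right)^{2}$ ($K{\left(u,V \right)} = -3 + \left(\left(u - V\right) + \left(5 + \left(-2\right)^{2}\right)\right)^{2} = -3 + \left(\left(u - V\right) + \left(5 + 4\right)\right)^{2} = -3 + \left(\left(u - V\right) + 9\right)^{2} = -3 + \left(9 + u - V\right)^{2}$)
$K{\left(289,156 \right)} - -462603 = \left(-3 + \left(9 + 289 - 156\right)^{2}\right) - -462603 = \left(-3 + \left(9 + 289 - 156\right)^{2}\right) + 462603 = \left(-3 + 142^{2}\right) + 462603 = \left(-3 + 20164\right) + 462603 = 20161 + 462603 = 482764$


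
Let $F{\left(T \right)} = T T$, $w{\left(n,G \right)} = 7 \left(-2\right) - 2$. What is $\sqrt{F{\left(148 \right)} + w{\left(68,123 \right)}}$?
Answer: $24 \sqrt{38} \approx 147.95$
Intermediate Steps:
$w{\left(n,G \right)} = -16$ ($w{\left(n,G \right)} = -14 - 2 = -16$)
$F{\left(T \right)} = T^{2}$
$\sqrt{F{\left(148 \right)} + w{\left(68,123 \right)}} = \sqrt{148^{2} - 16} = \sqrt{21904 - 16} = \sqrt{21888} = 24 \sqrt{38}$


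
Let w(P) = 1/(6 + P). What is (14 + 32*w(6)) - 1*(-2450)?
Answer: 7400/3 ≈ 2466.7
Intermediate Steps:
(14 + 32*w(6)) - 1*(-2450) = (14 + 32/(6 + 6)) - 1*(-2450) = (14 + 32/12) + 2450 = (14 + 32*(1/12)) + 2450 = (14 + 8/3) + 2450 = 50/3 + 2450 = 7400/3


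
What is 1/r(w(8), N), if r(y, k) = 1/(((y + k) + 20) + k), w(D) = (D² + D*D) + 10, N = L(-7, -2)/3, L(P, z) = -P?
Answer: 488/3 ≈ 162.67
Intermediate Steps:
N = 7/3 (N = -1*(-7)/3 = 7*(⅓) = 7/3 ≈ 2.3333)
w(D) = 10 + 2*D² (w(D) = (D² + D²) + 10 = 2*D² + 10 = 10 + 2*D²)
r(y, k) = 1/(20 + y + 2*k) (r(y, k) = 1/(((k + y) + 20) + k) = 1/((20 + k + y) + k) = 1/(20 + y + 2*k))
1/r(w(8), N) = 1/(1/(20 + (10 + 2*8²) + 2*(7/3))) = 1/(1/(20 + (10 + 2*64) + 14/3)) = 1/(1/(20 + (10 + 128) + 14/3)) = 1/(1/(20 + 138 + 14/3)) = 1/(1/(488/3)) = 1/(3/488) = 488/3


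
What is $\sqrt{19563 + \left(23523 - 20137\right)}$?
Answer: $\sqrt{22949} \approx 151.49$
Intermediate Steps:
$\sqrt{19563 + \left(23523 - 20137\right)} = \sqrt{19563 + 3386} = \sqrt{22949}$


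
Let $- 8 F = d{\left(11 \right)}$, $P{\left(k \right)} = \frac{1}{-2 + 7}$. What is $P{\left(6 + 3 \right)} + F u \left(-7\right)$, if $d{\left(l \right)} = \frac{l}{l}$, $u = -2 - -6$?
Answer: $\frac{37}{10} \approx 3.7$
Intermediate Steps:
$u = 4$ ($u = -2 + 6 = 4$)
$P{\left(k \right)} = \frac{1}{5}$
$d{\left(l \right)} = 1$
$F = - \frac{1}{8}$ ($F = \left(- \frac{1}{8}\right) 1 = - \frac{1}{8} \approx -0.125$)
$P{\left(6 + 3 \right)} + F u \left(-7\right) = \frac{1}{5} - \frac{4 \left(-7\right)}{8} = \frac{1}{5} - - \frac{7}{2} = \frac{1}{5} + \frac{7}{2} = \frac{37}{10}$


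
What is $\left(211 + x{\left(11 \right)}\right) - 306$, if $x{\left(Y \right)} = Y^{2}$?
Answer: $26$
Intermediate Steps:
$\left(211 + x{\left(11 \right)}\right) - 306 = \left(211 + 11^{2}\right) - 306 = \left(211 + 121\right) - 306 = 332 - 306 = 26$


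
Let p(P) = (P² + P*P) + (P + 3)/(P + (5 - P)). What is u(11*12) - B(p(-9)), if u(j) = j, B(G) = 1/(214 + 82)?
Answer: 39071/296 ≈ 132.00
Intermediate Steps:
p(P) = ⅗ + 2*P² + P/5 (p(P) = (P² + P²) + (3 + P)/5 = 2*P² + (3 + P)*(⅕) = 2*P² + (⅗ + P/5) = ⅗ + 2*P² + P/5)
B(G) = 1/296
u(11*12) - B(p(-9)) = 11*12 - 1*1/296 = 132 - 1/296 = 39071/296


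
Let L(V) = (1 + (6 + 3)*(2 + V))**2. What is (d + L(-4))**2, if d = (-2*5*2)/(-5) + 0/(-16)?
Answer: 85849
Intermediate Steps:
L(V) = (19 + 9*V)**2 (L(V) = (1 + 9*(2 + V))**2 = (1 + (18 + 9*V))**2 = (19 + 9*V)**2)
d = 4 (d = -10*2*(-1/5) + 0*(-1/16) = -20*(-1/5) + 0 = 4 + 0 = 4)
(d + L(-4))**2 = (4 + (19 + 9*(-4))**2)**2 = (4 + (19 - 36)**2)**2 = (4 + (-17)**2)**2 = (4 + 289)**2 = 293**2 = 85849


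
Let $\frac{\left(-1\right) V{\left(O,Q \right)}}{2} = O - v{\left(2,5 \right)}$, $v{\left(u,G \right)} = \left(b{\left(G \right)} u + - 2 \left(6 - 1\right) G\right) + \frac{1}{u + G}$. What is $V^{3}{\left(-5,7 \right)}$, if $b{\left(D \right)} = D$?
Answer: $- \frac{116214272}{343} \approx -3.3882 \cdot 10^{5}$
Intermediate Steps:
$v{\left(u,G \right)} = \frac{1}{G + u} - 10 G + G u$ ($v{\left(u,G \right)} = \left(G u + - 2 \left(6 - 1\right) G\right) + \frac{1}{u + G} = \left(G u + \left(-2\right) 5 G\right) + \frac{1}{G + u} = \left(G u - 10 G\right) + \frac{1}{G + u} = \left(- 10 G + G u\right) + \frac{1}{G + u} = \frac{1}{G + u} - 10 G + G u$)
$V{\left(O,Q \right)} = - \frac{558}{7} - 2 O$ ($V{\left(O,Q \right)} = - 2 \left(O - \frac{1 - 10 \cdot 5^{2} + 5 \cdot 2^{2} + 2 \cdot 5^{2} - 50 \cdot 2}{5 + 2}\right) = - 2 \left(O - \frac{1 - 250 + 5 \cdot 4 + 2 \cdot 25 - 100}{7}\right) = - 2 \left(O - \frac{1 - 250 + 20 + 50 - 100}{7}\right) = - 2 \left(O - \frac{1}{7} \left(-279\right)\right) = - 2 \left(O - - \frac{279}{7}\right) = - 2 \left(O + \frac{279}{7}\right) = - 2 \left(\frac{279}{7} + O\right) = - \frac{558}{7} - 2 O$)
$V^{3}{\left(-5,7 \right)} = \left(- \frac{558}{7} - -10\right)^{3} = \left(- \frac{558}{7} + 10\right)^{3} = \left(- \frac{488}{7}\right)^{3} = - \frac{116214272}{343}$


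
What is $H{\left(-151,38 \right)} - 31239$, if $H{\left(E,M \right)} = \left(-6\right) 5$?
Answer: $-31269$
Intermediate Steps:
$H{\left(E,M \right)} = -30$
$H{\left(-151,38 \right)} - 31239 = -30 - 31239 = -31269$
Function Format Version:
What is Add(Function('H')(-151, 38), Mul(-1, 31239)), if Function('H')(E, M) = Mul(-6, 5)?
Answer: -31269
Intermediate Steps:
Function('H')(E, M) = -30
Add(Function('H')(-151, 38), Mul(-1, 31239)) = Add(-30, Mul(-1, 31239)) = Add(-30, -31239) = -31269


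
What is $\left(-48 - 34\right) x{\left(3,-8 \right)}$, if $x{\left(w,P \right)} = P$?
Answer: $656$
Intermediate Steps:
$\left(-48 - 34\right) x{\left(3,-8 \right)} = \left(-48 - 34\right) \left(-8\right) = \left(-82\right) \left(-8\right) = 656$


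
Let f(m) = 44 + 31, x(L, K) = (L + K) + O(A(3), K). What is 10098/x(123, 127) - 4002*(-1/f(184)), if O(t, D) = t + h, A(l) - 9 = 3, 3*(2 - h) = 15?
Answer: 597956/6475 ≈ 92.348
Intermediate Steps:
h = -3 (h = 2 - ⅓*15 = 2 - 5 = -3)
A(l) = 12 (A(l) = 9 + 3 = 12)
O(t, D) = -3 + t (O(t, D) = t - 3 = -3 + t)
x(L, K) = 9 + K + L (x(L, K) = (L + K) + (-3 + 12) = (K + L) + 9 = 9 + K + L)
f(m) = 75
10098/x(123, 127) - 4002*(-1/f(184)) = 10098/(9 + 127 + 123) - 4002/((-1*75)) = 10098/259 - 4002/(-75) = 10098*(1/259) - 4002*(-1/75) = 10098/259 + 1334/25 = 597956/6475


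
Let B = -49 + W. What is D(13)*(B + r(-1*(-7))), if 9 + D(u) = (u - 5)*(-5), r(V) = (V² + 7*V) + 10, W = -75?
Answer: 784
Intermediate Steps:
r(V) = 10 + V² + 7*V
D(u) = 16 - 5*u (D(u) = -9 + (u - 5)*(-5) = -9 + (-5 + u)*(-5) = -9 + (25 - 5*u) = 16 - 5*u)
B = -124 (B = -49 - 75 = -124)
D(13)*(B + r(-1*(-7))) = (16 - 5*13)*(-124 + (10 + (-1*(-7))² + 7*(-1*(-7)))) = (16 - 65)*(-124 + (10 + 7² + 7*7)) = -49*(-124 + (10 + 49 + 49)) = -49*(-124 + 108) = -49*(-16) = 784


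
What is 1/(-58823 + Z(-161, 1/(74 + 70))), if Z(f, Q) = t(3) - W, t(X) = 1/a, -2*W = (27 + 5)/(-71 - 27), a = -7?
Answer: -49/2882342 ≈ -1.7000e-5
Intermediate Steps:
W = 8/49 (W = -(27 + 5)/(2*(-71 - 27)) = -16/(-98) = -16*(-1)/98 = -1/2*(-16/49) = 8/49 ≈ 0.16327)
t(X) = -1/7 (t(X) = 1/(-7) = -1/7)
Z(f, Q) = -15/49 (Z(f, Q) = -1/7 - 1*8/49 = -1/7 - 8/49 = -15/49)
1/(-58823 + Z(-161, 1/(74 + 70))) = 1/(-58823 - 15/49) = 1/(-2882342/49) = -49/2882342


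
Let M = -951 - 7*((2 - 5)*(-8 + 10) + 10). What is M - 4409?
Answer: -5388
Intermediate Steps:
M = -979 (M = -951 - 7*(-3*2 + 10) = -951 - 7*(-6 + 10) = -951 - 7*4 = -951 - 1*28 = -951 - 28 = -979)
M - 4409 = -979 - 4409 = -5388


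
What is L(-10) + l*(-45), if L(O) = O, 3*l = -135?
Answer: 2015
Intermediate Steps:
l = -45 (l = (1/3)*(-135) = -45)
L(-10) + l*(-45) = -10 - 45*(-45) = -10 + 2025 = 2015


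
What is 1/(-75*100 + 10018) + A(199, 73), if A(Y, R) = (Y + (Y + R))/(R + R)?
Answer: 296531/91907 ≈ 3.2264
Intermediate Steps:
A(Y, R) = (R + 2*Y)/(2*R) (A(Y, R) = (Y + (R + Y))/((2*R)) = (R + 2*Y)*(1/(2*R)) = (R + 2*Y)/(2*R))
1/(-75*100 + 10018) + A(199, 73) = 1/(-75*100 + 10018) + (199 + (1/2)*73)/73 = 1/(-7500 + 10018) + (199 + 73/2)/73 = 1/2518 + (1/73)*(471/2) = 1/2518 + 471/146 = 296531/91907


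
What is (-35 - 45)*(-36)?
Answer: 2880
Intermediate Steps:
(-35 - 45)*(-36) = -80*(-36) = 2880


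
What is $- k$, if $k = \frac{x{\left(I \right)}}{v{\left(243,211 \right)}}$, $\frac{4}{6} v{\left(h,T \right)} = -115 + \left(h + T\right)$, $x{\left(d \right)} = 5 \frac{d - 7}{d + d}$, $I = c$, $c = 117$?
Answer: $- \frac{550}{118989} \approx -0.0046223$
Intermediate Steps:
$I = 117$
$x{\left(d \right)} = \frac{5 \left(-7 + d\right)}{2 d}$ ($x{\left(d \right)} = 5 \frac{-7 + d}{2 d} = \frac{5 \left(-7 + d\right)}{2 d}$)
$v{\left(h,T \right)} = - \frac{345}{2} + \frac{3 T}{2} + \frac{3 h}{2}$ ($v{\left(h,T \right)} = \frac{3 \left(-115 + \left(h + T\right)\right)}{2} = \frac{3 \left(-115 + \left(T + h\right)\right)}{2} = \frac{3 \left(-115 + T + h\right)}{2} = - \frac{345}{2} + \frac{3 T}{2} + \frac{3 h}{2}$)
$k = \frac{550}{118989}$ ($k = \frac{\frac{5}{2} \cdot \frac{1}{117} \left(-7 + 117\right)}{- \frac{345}{2} + \frac{3}{2} \cdot 211 + \frac{3}{2} \cdot 243} = \frac{\frac{5}{2} \cdot \frac{1}{117} \cdot 110}{- \frac{345}{2} + \frac{633}{2} + \frac{729}{2}} = \frac{275}{117 \cdot \frac{1017}{2}} = \frac{275}{117} \cdot \frac{2}{1017} = \frac{550}{118989} \approx 0.0046223$)
$- k = \left(-1\right) \frac{550}{118989} = - \frac{550}{118989}$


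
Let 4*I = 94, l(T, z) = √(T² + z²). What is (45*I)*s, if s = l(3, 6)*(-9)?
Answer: -57105*√5/2 ≈ -63845.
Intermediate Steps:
I = 47/2 (I = (¼)*94 = 47/2 ≈ 23.500)
s = -27*√5 (s = √(3² + 6²)*(-9) = √(9 + 36)*(-9) = √45*(-9) = (3*√5)*(-9) = -27*√5 ≈ -60.374)
(45*I)*s = (45*(47/2))*(-27*√5) = 2115*(-27*√5)/2 = -57105*√5/2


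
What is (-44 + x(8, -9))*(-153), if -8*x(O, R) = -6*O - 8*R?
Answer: 7191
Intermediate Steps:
x(O, R) = R + 3*O/4 (x(O, R) = -(-6*O - 8*R)/8 = -(-8*R - 6*O)/8 = R + 3*O/4)
(-44 + x(8, -9))*(-153) = (-44 + (-9 + (¾)*8))*(-153) = (-44 + (-9 + 6))*(-153) = (-44 - 3)*(-153) = -47*(-153) = 7191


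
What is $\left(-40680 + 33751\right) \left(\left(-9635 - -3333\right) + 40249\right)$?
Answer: $-235218763$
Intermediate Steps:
$\left(-40680 + 33751\right) \left(\left(-9635 - -3333\right) + 40249\right) = - 6929 \left(\left(-9635 + 3333\right) + 40249\right) = - 6929 \left(-6302 + 40249\right) = \left(-6929\right) 33947 = -235218763$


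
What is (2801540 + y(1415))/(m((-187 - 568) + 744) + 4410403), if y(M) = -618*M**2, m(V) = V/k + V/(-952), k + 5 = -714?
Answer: -169010150542576/603773589409 ≈ -279.92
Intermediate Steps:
k = -719 (k = -5 - 714 = -719)
m(V) = -1671*V/684488 (m(V) = V/(-719) + V/(-952) = V*(-1/719) + V*(-1/952) = -V/719 - V/952 = -1671*V/684488)
(2801540 + y(1415))/(m((-187 - 568) + 744) + 4410403) = (2801540 - 618*1415**2)/(-1671*((-187 - 568) + 744)/684488 + 4410403) = (2801540 - 618*2002225)/(-1671*(-755 + 744)/684488 + 4410403) = (2801540 - 1237375050)/(-1671/684488*(-11) + 4410403) = -1234573510/(18381/684488 + 4410403) = -1234573510/3018867947045/684488 = -1234573510*684488/3018867947045 = -169010150542576/603773589409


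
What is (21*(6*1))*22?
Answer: 2772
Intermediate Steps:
(21*(6*1))*22 = (21*6)*22 = 126*22 = 2772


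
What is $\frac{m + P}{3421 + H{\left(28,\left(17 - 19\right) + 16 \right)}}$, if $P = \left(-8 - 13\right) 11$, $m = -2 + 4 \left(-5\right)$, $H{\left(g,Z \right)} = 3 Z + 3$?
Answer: $- \frac{253}{3466} \approx -0.072995$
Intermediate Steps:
$H{\left(g,Z \right)} = 3 + 3 Z$
$m = -22$ ($m = -2 - 20 = -22$)
$P = -231$ ($P = \left(-21\right) 11 = -231$)
$\frac{m + P}{3421 + H{\left(28,\left(17 - 19\right) + 16 \right)}} = \frac{-22 - 231}{3421 + \left(3 + 3 \left(\left(17 - 19\right) + 16\right)\right)} = - \frac{253}{3421 + \left(3 + 3 \left(-2 + 16\right)\right)} = - \frac{253}{3421 + \left(3 + 3 \cdot 14\right)} = - \frac{253}{3421 + \left(3 + 42\right)} = - \frac{253}{3421 + 45} = - \frac{253}{3466}$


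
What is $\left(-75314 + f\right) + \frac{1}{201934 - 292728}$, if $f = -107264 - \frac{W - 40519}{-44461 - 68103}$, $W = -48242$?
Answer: $- \frac{932990008046223}{5110067908} \approx -1.8258 \cdot 10^{5}$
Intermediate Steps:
$f = - \frac{12074153657}{112564}$ ($f = -107264 - \frac{-48242 - 40519}{-44461 - 68103} = -107264 - - \frac{88761}{-112564} = -107264 - \left(-88761\right) \left(- \frac{1}{112564}\right) = -107264 - \frac{88761}{112564} = - \frac{12074153657}{112564} \approx -1.0726 \cdot 10^{5}$)
$\left(-75314 + f\right) + \frac{1}{201934 - 292728} = \left(-75314 - \frac{12074153657}{112564}\right) + \frac{1}{201934 - 292728} = - \frac{20551798753}{112564} + \frac{1}{-90794} = - \frac{20551798753}{112564} - \frac{1}{90794} = - \frac{932990008046223}{5110067908}$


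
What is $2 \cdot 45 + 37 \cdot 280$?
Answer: $10450$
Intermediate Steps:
$2 \cdot 45 + 37 \cdot 280 = 90 + 10360 = 10450$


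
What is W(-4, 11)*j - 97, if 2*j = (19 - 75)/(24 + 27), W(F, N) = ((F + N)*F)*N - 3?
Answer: 3761/51 ≈ 73.745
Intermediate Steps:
W(F, N) = -3 + F*N*(F + N) (W(F, N) = (F*(F + N))*N - 3 = F*N*(F + N) - 3 = -3 + F*N*(F + N))
j = -28/51 (j = ((19 - 75)/(24 + 27))/2 = (-56/51)/2 = (-56*1/51)/2 = (½)*(-56/51) = -28/51 ≈ -0.54902)
W(-4, 11)*j - 97 = (-3 - 4*11² + 11*(-4)²)*(-28/51) - 97 = (-3 - 4*121 + 11*16)*(-28/51) - 97 = (-3 - 484 + 176)*(-28/51) - 97 = -311*(-28/51) - 97 = 8708/51 - 97 = 3761/51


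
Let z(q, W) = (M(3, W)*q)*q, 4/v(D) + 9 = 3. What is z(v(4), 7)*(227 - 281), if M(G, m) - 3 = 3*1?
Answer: -144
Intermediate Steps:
v(D) = -2/3 (v(D) = 4/(-9 + 3) = 4/(-6) = 4*(-1/6) = -2/3)
M(G, m) = 6 (M(G, m) = 3 + 3*1 = 3 + 3 = 6)
z(q, W) = 6*q**2 (z(q, W) = (6*q)*q = 6*q**2)
z(v(4), 7)*(227 - 281) = (6*(-2/3)**2)*(227 - 281) = (6*(4/9))*(-54) = (8/3)*(-54) = -144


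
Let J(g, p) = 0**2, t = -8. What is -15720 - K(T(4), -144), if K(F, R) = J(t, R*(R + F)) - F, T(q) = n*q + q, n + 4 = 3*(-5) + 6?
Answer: -15768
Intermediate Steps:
n = -13 (n = -4 + (3*(-5) + 6) = -4 + (-15 + 6) = -4 - 9 = -13)
J(g, p) = 0
T(q) = -12*q (T(q) = -13*q + q = -12*q)
K(F, R) = -F (K(F, R) = 0 - F = -F)
-15720 - K(T(4), -144) = -15720 - (-1)*(-12*4) = -15720 - (-1)*(-48) = -15720 - 1*48 = -15720 - 48 = -15768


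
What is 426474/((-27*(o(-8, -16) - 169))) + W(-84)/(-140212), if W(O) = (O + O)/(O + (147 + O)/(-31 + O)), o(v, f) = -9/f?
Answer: 12304845101314/131215822815 ≈ 93.776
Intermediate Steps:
W(O) = 2*O/(O + (147 + O)/(-31 + O)) (W(O) = (2*O)/(O + (147 + O)/(-31 + O)) = 2*O/(O + (147 + O)/(-31 + O)))
426474/((-27*(o(-8, -16) - 169))) + W(-84)/(-140212) = 426474/((-27*(-9/(-16) - 169))) + (2*(-84)*(-31 - 84)/(147 + (-84)² - 30*(-84)))/(-140212) = 426474/((-27*(-9*(-1/16) - 169))) + (2*(-84)*(-115)/(147 + 7056 + 2520))*(-1/140212) = 426474/((-27*(9/16 - 169))) + (2*(-84)*(-115)/9723)*(-1/140212) = 426474/((-27*(-2695/16))) + (2*(-84)*(1/9723)*(-115))*(-1/140212) = 426474/(72765/16) + (920/463)*(-1/140212) = 426474*(16/72765) - 230/16229539 = 758176/8085 - 230/16229539 = 12304845101314/131215822815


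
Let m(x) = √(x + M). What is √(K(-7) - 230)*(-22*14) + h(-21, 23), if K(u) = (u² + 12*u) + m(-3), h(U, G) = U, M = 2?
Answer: -21 - 308*√(-265 + I) ≈ -30.46 - 5013.9*I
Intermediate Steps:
m(x) = √(2 + x) (m(x) = √(x + 2) = √(2 + x))
K(u) = I + u² + 12*u (K(u) = (u² + 12*u) + √(2 - 3) = (u² + 12*u) + √(-1) = (u² + 12*u) + I = I + u² + 12*u)
√(K(-7) - 230)*(-22*14) + h(-21, 23) = √((I + (-7)² + 12*(-7)) - 230)*(-22*14) - 21 = √((I + 49 - 84) - 230)*(-308) - 21 = √((-35 + I) - 230)*(-308) - 21 = √(-265 + I)*(-308) - 21 = -308*√(-265 + I) - 21 = -21 - 308*√(-265 + I)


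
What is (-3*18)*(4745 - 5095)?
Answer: 18900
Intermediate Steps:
(-3*18)*(4745 - 5095) = -54*(-350) = 18900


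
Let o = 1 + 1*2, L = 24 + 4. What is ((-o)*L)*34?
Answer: -2856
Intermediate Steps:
L = 28
o = 3 (o = 1 + 2 = 3)
((-o)*L)*34 = (-1*3*28)*34 = -3*28*34 = -84*34 = -2856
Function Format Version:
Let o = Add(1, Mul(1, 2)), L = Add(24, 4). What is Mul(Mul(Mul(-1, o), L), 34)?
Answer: -2856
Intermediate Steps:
L = 28
o = 3 (o = Add(1, 2) = 3)
Mul(Mul(Mul(-1, o), L), 34) = Mul(Mul(Mul(-1, 3), 28), 34) = Mul(Mul(-3, 28), 34) = Mul(-84, 34) = -2856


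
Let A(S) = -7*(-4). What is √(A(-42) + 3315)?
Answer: √3343 ≈ 57.819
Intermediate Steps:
A(S) = 28
√(A(-42) + 3315) = √(28 + 3315) = √3343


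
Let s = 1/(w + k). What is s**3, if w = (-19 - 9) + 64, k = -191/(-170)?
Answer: 4913000/251359058231 ≈ 1.9546e-5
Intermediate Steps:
k = 191/170 (k = -191*(-1/170) = 191/170 ≈ 1.1235)
w = 36 (w = -28 + 64 = 36)
s = 170/6311 (s = 1/(36 + 191/170) = 1/(6311/170) = 170/6311 ≈ 0.026937)
s**3 = (170/6311)**3 = 4913000/251359058231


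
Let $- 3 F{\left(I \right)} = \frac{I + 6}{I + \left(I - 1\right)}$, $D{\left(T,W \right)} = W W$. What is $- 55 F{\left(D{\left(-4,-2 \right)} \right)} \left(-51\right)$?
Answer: $- \frac{9350}{7} \approx -1335.7$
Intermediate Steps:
$D{\left(T,W \right)} = W^{2}$
$F{\left(I \right)} = - \frac{6 + I}{3 \left(-1 + 2 I\right)}$ ($F{\left(I \right)} = - \frac{\left(I + 6\right) \frac{1}{I + \left(I - 1\right)}}{3} = - \frac{\left(6 + I\right) \frac{1}{I + \left(-1 + I\right)}}{3} = - \frac{\left(6 + I\right) \frac{1}{-1 + 2 I}}{3} = - \frac{\frac{1}{-1 + 2 I} \left(6 + I\right)}{3} = - \frac{6 + I}{3 \left(-1 + 2 I\right)}$)
$- 55 F{\left(D{\left(-4,-2 \right)} \right)} \left(-51\right) = - 55 \frac{-6 - \left(-2\right)^{2}}{3 \left(-1 + 2 \left(-2\right)^{2}\right)} \left(-51\right) = - 55 \frac{-6 - 4}{3 \left(-1 + 2 \cdot 4\right)} \left(-51\right) = - 55 \frac{-6 - 4}{3 \left(-1 + 8\right)} \left(-51\right) = - 55 \cdot \frac{1}{3} \cdot \frac{1}{7} \left(-10\right) \left(-51\right) = \left(-55\right) \left(- \frac{10}{21}\right) \left(-51\right) = \frac{550}{21} \left(-51\right) = - \frac{9350}{7}$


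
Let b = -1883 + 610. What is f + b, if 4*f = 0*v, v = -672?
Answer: -1273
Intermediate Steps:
b = -1273
f = 0 (f = (0*(-672))/4 = (1/4)*0 = 0)
f + b = 0 - 1273 = -1273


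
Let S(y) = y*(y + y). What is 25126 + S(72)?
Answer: 35494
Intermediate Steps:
S(y) = 2*y² (S(y) = y*(2*y) = 2*y²)
25126 + S(72) = 25126 + 2*72² = 25126 + 2*5184 = 25126 + 10368 = 35494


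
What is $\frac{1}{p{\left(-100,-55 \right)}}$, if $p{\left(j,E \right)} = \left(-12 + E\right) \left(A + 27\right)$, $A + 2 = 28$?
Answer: $- \frac{1}{3551} \approx -0.00028161$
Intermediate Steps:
$A = 26$ ($A = -2 + 28 = 26$)
$p{\left(j,E \right)} = -636 + 53 E$ ($p{\left(j,E \right)} = \left(-12 + E\right) \left(26 + 27\right) = \left(-12 + E\right) 53 = -636 + 53 E$)
$\frac{1}{p{\left(-100,-55 \right)}} = \frac{1}{-636 + 53 \left(-55\right)} = \frac{1}{-636 - 2915} = \frac{1}{-3551} = - \frac{1}{3551}$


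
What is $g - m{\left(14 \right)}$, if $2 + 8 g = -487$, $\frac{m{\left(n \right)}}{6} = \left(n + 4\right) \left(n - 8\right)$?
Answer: $- \frac{5673}{8} \approx -709.13$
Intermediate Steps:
$m{\left(n \right)} = 6 \left(-8 + n\right) \left(4 + n\right)$ ($m{\left(n \right)} = 6 \left(n + 4\right) \left(n - 8\right) = 6 \left(4 + n\right) \left(-8 + n\right) = 6 \left(-8 + n\right) \left(4 + n\right)$)
$g = - \frac{489}{8}$ ($g = - \frac{1}{4} + \frac{1}{8} \left(-487\right) = - \frac{1}{4} - \frac{487}{8} = - \frac{489}{8} \approx -61.125$)
$g - m{\left(14 \right)} = - \frac{489}{8} - \left(-192 - 336 + 6 \cdot 14^{2}\right) = - \frac{489}{8} - \left(-192 - 336 + 6 \cdot 196\right) = - \frac{489}{8} - \left(-192 - 336 + 1176\right) = - \frac{489}{8} - 648 = - \frac{5673}{8}$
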